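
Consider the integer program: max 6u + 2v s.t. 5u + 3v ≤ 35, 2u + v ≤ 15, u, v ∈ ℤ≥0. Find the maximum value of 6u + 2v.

(u,v)=(7,0): 5·7+3·0=35≤35, 2·7+1·0=14≤15, objective 42.
(u,v)=(6,1): 5·6+3·1=33≤35, 2·6+1·1=13≤15, objective 38.
The best lattice point is (7,0), giving 42.

42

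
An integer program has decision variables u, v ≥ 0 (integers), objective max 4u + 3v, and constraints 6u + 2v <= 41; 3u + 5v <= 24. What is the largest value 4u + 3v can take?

27

The continuous relaxation peaks at (6.54, 0.875) with value 28.79; rounding to a feasible lattice point costs some objective.
(u,v)=(6,1): 6·6+2·1=38≤41, 3·6+5·1=23≤24, objective 27.
(u,v)=(6,0): 6·6+2·0=36≤41, 3·6+5·0=18≤24, objective 24.
The best lattice point is (6,1), giving 27.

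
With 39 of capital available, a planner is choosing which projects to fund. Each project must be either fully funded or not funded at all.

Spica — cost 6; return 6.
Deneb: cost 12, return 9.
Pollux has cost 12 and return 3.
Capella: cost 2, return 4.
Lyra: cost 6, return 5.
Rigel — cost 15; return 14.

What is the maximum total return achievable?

Spica + Deneb + Capella + Rigel: cost 6 + 12 + 2 + 15 = 35 ≤ 39, return 6 + 9 + 4 + 14 = 33.
Spica + Deneb + Lyra + Rigel: cost 6 + 12 + 6 + 15 = 39 ≤ 39, return 6 + 9 + 5 + 14 = 34.
Deneb + Capella + Lyra + Rigel: cost 12 + 2 + 6 + 15 = 35 ≤ 39, return 9 + 4 + 5 + 14 = 32.
Best is Spica, Deneb, Lyra, and Rigel with total return 34.

34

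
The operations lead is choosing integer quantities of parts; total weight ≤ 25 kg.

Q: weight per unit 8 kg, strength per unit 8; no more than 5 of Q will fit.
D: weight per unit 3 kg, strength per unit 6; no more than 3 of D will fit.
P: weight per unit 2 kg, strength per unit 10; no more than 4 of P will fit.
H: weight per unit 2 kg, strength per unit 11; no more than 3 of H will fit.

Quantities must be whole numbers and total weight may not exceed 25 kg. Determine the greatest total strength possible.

This is a bounded integer knapsack.
3×D, 4×P, and 3×H: weight 23 ≤ 25, strength 3·6 + 4·10 + 3·11 = 91.
1×Q, 1×D, 4×P, and 3×H: weight 25 ≤ 25, strength 1·8 + 1·6 + 4·10 + 3·11 = 87.
Best is 91.

91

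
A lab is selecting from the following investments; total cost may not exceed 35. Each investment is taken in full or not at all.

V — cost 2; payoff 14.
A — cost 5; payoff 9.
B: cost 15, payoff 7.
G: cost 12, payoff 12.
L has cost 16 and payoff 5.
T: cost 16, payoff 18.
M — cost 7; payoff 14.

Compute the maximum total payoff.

V + A + G + M: cost 2 + 5 + 12 + 7 = 26 ≤ 35, payoff 14 + 9 + 12 + 14 = 49.
V + A + T + M: cost 2 + 5 + 16 + 7 = 30 ≤ 35, payoff 14 + 9 + 18 + 14 = 55.
V + A + G + T: cost 2 + 5 + 12 + 16 = 35 ≤ 35, payoff 14 + 9 + 12 + 18 = 53.
Best is V, A, T, and M with total payoff 55.

55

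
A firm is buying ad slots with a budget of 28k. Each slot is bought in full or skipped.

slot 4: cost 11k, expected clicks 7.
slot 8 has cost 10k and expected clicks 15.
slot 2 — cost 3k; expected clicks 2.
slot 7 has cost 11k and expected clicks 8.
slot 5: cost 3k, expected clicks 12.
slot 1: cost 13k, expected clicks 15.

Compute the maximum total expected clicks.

slot 4 + slot 8 + slot 2 + slot 5: cost 11 + 10 + 3 + 3 = 27 ≤ 28, expected clicks 7 + 15 + 2 + 12 = 36.
slot 8 + slot 5 + slot 1: cost 10 + 3 + 13 = 26 ≤ 28, expected clicks 15 + 12 + 15 = 42.
slot 8 + slot 2 + slot 7 + slot 5: cost 10 + 3 + 11 + 3 = 27 ≤ 28, expected clicks 15 + 2 + 8 + 12 = 37.
Best is slot 8, slot 5, and slot 1 with total expected clicks 42.

42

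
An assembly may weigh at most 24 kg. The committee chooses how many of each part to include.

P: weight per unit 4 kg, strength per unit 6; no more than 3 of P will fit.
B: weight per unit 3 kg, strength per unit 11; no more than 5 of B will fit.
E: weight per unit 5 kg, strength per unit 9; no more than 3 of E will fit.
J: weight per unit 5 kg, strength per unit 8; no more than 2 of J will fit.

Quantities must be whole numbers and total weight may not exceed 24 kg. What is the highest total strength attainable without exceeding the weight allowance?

Take 1×P, 5×B, and 1×E: weight 24 ≤ 24, strength 1·6 + 5·11 + 1·9 = 70.
B has the best ratio (11/3) and is taken to its limit of 5; remaining capacity is filled optimally with the others.

70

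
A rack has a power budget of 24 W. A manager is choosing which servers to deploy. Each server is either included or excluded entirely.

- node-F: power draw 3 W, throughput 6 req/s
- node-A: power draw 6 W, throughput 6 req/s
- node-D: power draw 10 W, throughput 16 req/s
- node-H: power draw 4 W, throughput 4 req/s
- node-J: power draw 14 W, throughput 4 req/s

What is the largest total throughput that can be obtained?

Take node-F, node-A, node-D, and node-H: power draw 3 + 6 + 10 + 4 = 23 ≤ 24, throughput 6 + 6 + 16 + 4 = 32.
No other feasible combination does better.

32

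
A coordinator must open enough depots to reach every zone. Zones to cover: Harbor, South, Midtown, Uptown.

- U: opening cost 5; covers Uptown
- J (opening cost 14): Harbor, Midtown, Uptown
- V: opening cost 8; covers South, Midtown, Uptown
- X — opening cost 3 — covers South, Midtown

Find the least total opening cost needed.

17

The greedy cost-per-new-zone heuristic would pick X, U, and J for 22, but a cheaper cover exists.
Choose J and X: together they cover Harbor, South, Midtown, Uptown — every zone.
Total opening cost: 14 + 3 = 17.
No cover costs less than 17.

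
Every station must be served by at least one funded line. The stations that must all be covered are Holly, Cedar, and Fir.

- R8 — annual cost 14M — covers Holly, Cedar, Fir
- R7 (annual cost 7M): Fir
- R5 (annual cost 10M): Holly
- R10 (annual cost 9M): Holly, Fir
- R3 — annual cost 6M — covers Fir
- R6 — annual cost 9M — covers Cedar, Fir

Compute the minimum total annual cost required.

The greedy cost-per-new-station heuristic would pick R10 and R6 for 18, but a cheaper cover exists.
R8 alone covers Holly, Cedar, Fir — every station.
Total annual cost: 14.
No cover costs less than 14.

14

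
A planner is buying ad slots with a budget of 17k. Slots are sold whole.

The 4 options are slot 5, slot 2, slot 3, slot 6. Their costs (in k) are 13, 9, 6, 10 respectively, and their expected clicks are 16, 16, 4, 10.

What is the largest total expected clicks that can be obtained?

Take slot 2 and slot 3: cost 9 + 6 = 15 ≤ 17, expected clicks 16 + 4 = 20.
No other feasible combination does better.

20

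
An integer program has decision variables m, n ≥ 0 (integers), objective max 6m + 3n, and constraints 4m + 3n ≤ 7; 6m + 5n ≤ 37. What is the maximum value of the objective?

Relaxing integrality, the LP optimum is 10.50 at (m,n) = (1.75, 0), which is not an integer point.
(m,n)=(1,1): 4·1+3·1=7≤7, 6·1+5·1=11≤37, objective 9.
(m,n)=(0,2): 4·0+3·2=6≤7, 6·0+5·2=10≤37, objective 6.
(m,n)=(1,0): 4·1+3·0=4≤7, 6·1+5·0=6≤37, objective 6.
No feasible integer point exceeds 9.

9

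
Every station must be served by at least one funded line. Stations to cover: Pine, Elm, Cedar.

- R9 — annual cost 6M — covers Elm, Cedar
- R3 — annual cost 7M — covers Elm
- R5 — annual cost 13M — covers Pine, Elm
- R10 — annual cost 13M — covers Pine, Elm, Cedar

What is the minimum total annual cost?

13

This is an integer covering problem.
The greedy cost-per-new-station heuristic would pick R9 and R5 for 19, but a cheaper cover exists.
R10 alone covers Pine, Elm, Cedar — every station.
Total annual cost: 13.
No cover costs less than 13.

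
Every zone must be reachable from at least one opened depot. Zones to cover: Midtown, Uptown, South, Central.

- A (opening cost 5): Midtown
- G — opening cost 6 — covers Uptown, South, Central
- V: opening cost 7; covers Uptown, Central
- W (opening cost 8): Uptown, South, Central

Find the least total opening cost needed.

Choose A and G: together they cover Midtown, Uptown, South, Central — every zone.
Total opening cost: 5 + 6 = 11.
No cover costs less than 11.

11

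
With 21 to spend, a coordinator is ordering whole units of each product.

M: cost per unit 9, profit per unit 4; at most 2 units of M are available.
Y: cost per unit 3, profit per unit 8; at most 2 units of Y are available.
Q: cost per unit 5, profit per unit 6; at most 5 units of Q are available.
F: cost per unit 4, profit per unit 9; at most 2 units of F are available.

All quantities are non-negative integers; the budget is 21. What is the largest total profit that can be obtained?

This is a bounded integer knapsack.
2×Y, 1×Q, and 2×F: cost 19 ≤ 21, profit 2·8 + 1·6 + 2·9 = 40.
1×Y, 2×Q, and 2×F: cost 21 ≤ 21, profit 1·8 + 2·6 + 2·9 = 38.
Best is 40.

40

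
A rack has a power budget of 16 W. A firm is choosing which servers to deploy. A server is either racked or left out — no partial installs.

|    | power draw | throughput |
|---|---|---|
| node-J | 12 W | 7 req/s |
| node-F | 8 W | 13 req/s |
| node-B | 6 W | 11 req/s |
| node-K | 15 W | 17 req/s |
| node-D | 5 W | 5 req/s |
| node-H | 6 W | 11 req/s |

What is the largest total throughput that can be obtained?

Allowing fractional choices, the relaxed optimum would be about 28.5, but servers are indivisible.
node-F + node-H: power draw 8 + 6 = 14 ≤ 16, throughput 13 + 11 = 24.
node-F + node-B: power draw 8 + 6 = 14 ≤ 16, throughput 13 + 11 = 24.
node-B + node-H: power draw 6 + 6 = 12 ≤ 16, throughput 11 + 11 = 22.
The maximum throughput is 24; one optimal choice is node-F and node-B.

24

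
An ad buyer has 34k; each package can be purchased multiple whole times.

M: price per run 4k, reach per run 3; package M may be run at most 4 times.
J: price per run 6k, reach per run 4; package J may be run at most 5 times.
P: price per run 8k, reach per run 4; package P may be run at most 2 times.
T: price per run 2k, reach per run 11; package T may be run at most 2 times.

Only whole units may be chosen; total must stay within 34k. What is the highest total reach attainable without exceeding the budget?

43

5×J and 2×T: price 34 ≤ 34, reach 5·4 + 2·11 = 42.
3×M, 3×J, and 2×T: price 34 ≤ 34, reach 3·3 + 3·4 + 2·11 = 43.
Best is 43.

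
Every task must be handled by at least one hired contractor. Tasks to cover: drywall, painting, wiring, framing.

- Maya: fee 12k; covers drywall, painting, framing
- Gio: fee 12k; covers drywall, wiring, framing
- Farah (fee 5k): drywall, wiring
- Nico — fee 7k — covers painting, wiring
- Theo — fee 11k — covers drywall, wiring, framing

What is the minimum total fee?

This is an integer covering problem.
Choose Maya and Farah: together they cover drywall, painting, wiring, framing — every task.
Total fee: 12 + 5 = 17.

17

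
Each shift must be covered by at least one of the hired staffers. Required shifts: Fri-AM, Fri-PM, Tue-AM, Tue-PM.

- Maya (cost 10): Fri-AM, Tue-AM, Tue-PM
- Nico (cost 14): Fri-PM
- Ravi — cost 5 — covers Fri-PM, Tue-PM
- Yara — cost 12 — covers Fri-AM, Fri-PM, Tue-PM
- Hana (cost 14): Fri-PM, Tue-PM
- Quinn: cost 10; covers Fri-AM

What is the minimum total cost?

Choose Maya and Ravi: together they cover Fri-AM, Fri-PM, Tue-AM, Tue-PM — every shift.
Total cost: 10 + 5 = 15.

15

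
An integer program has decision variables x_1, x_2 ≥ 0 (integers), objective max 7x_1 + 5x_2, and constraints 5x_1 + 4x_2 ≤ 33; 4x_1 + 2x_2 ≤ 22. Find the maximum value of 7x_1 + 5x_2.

The continuous relaxation peaks at (3.67, 3.67) with value 44.00; rounding to a feasible lattice point costs some objective.
(x_1,x_2)=(4,3) is feasible, giving 43.
(x_1,x_2)=(3,4) is feasible, giving 41.
(x_1,x_2)=(4,2) is feasible, giving 38.
Maximum is 43 at (x_1,x_2)=(4,3).

43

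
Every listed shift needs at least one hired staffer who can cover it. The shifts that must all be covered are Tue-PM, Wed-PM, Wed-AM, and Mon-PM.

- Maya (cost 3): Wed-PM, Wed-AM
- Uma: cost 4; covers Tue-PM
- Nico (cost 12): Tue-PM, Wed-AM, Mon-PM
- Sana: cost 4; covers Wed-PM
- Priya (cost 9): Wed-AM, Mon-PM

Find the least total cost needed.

The greedy cost-per-new-shift heuristic would pick Maya, Uma, and Priya for 16, but a cheaper cover exists.
Choose Maya and Nico: together they cover Tue-PM, Wed-PM, Wed-AM, Mon-PM — every shift.
Total cost: 3 + 12 = 15.
No cover costs less than 15.

15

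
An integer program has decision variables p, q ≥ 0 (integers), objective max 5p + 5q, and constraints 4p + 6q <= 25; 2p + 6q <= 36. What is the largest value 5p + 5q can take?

(p,q)=(6,0): 4·6+6·0=24≤25, 2·6+6·0=12≤36, objective 30.
(p,q)=(5,0): 4·5+6·0=20≤25, 2·5+6·0=10≤36, objective 25.
The best lattice point is (6,0), giving 30.

30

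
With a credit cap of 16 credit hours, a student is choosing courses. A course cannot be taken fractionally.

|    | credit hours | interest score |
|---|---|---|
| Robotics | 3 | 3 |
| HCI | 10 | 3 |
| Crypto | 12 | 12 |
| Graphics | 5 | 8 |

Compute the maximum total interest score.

Robotics + Crypto: credit hours 3 + 12 = 15 ≤ 16, interest score 3 + 12 = 15.
Crypto: credit hours 12 ≤ 16, interest score 12.
Best is Robotics and Crypto with total interest score 15.

15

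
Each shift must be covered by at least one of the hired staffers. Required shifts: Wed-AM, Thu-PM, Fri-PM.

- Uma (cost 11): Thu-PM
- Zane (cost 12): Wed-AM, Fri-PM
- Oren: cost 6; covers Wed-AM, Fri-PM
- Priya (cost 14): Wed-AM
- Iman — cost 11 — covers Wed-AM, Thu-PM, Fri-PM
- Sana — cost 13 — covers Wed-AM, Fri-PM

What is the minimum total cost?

11

The greedy cost-per-new-shift heuristic would pick Oren and Uma for 17, but a cheaper cover exists.
Iman alone covers Wed-AM, Thu-PM, Fri-PM — every shift.
Total cost: 11.
No cover costs less than 11.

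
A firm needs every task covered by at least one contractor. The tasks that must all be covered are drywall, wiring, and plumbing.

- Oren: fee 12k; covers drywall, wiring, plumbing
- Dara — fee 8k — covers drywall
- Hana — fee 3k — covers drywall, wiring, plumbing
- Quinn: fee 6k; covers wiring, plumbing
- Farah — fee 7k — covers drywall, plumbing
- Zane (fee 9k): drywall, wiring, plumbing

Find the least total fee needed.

3

This is an integer covering problem.
Hana alone covers drywall, wiring, plumbing — every task.
Total fee: 3.
No cover costs less than 3.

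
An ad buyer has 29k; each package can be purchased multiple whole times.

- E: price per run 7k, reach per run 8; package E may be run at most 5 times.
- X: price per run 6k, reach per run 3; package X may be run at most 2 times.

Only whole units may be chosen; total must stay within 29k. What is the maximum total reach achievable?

This is a bounded integer knapsack.
Take 4×E: price 28 ≤ 29, reach 4·8 = 32.
No other integer combination yields more.

32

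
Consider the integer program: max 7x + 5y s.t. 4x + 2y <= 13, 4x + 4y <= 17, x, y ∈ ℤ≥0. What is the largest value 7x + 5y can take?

(x,y)=(2,2): 4·2+2·2=12≤13, 4·2+4·2=16≤17, objective 24.
(x,y)=(1,3): 4·1+2·3=10≤13, 4·1+4·3=16≤17, objective 22.
(x,y)=(2,1): 4·2+2·1=10≤13, 4·2+4·1=12≤17, objective 19.
The best lattice point is (2,2), giving 24.

24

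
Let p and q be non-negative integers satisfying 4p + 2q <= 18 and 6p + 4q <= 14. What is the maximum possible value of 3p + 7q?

21

(p,q)=(0,3): 4·0+2·3=6≤18, 6·0+4·3=12≤14, objective 21.
(p,q)=(1,2): 4·1+2·2=8≤18, 6·1+4·2=14≤14, objective 17.
The best lattice point is (0,3), giving 21.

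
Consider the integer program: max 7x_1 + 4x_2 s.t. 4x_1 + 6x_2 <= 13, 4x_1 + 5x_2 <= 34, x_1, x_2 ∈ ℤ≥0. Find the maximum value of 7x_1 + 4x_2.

Relaxing integrality, the LP optimum is 22.75 at (x_1,x_2) = (3.25, 0), which is not an integer point.
(x_1,x_2)=(3,0): 4·3+6·0=12≤13, 4·3+5·0=12≤34, objective 21.
(x_1,x_2)=(2,0): 4·2+6·0=8≤13, 4·2+5·0=8≤34, objective 14.
No feasible integer point exceeds 21.

21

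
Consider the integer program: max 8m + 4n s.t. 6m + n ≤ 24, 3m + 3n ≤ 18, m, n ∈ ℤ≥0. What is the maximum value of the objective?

The continuous relaxation peaks at (3.6, 2.4) with value 38.40; rounding to a feasible lattice point costs some objective.
(m,n)=(3,3): 6·3+1·3=21≤24, 3·3+3·3=18≤18, objective 36.
(m,n)=(2,4): 6·2+1·4=16≤24, 3·2+3·4=18≤18, objective 32.
(m,n)=(3,2): 6·3+1·2=20≤24, 3·3+3·2=15≤18, objective 32.
Maximum is 36 at (m,n)=(3,3).

36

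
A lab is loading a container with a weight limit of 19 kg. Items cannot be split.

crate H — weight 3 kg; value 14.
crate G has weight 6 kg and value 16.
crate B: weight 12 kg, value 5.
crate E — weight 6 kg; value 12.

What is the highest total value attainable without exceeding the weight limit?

42

crate G + crate E: weight 6 + 6 = 12 ≤ 19, value 16 + 12 = 28.
crate H + crate G: weight 3 + 6 = 9 ≤ 19, value 14 + 16 = 30.
crate H + crate G + crate E: weight 3 + 6 + 6 = 15 ≤ 19, value 14 + 16 + 12 = 42.
Best is crate H, crate G, and crate E with total value 42.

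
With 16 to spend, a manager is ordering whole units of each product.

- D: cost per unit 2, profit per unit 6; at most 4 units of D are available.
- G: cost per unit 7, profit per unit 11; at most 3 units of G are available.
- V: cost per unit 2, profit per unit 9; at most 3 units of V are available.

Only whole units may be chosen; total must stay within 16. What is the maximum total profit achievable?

This is a bounded integer knapsack.
4×D and 3×V: cost 14 ≤ 16, profit 4·6 + 3·9 = 51.
3×D and 3×V: cost 12 ≤ 16, profit 3·6 + 3·9 = 45.
Best is 51.

51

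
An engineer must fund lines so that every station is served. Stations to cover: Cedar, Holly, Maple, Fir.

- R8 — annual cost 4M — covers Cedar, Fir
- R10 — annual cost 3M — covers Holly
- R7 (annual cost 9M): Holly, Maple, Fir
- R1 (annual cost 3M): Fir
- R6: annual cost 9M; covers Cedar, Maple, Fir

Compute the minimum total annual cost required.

The greedy cost-per-new-station heuristic would pick R8, R10, and R7 for 16, but a cheaper cover exists.
Choose R10 and R6: together they cover Cedar, Holly, Maple, Fir — every station.
Total annual cost: 3 + 9 = 12.
No cover costs less than 12.

12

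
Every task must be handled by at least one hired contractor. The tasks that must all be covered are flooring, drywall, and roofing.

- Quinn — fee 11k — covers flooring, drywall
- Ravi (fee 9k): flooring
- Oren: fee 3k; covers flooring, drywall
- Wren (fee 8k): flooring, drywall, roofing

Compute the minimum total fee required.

8

The greedy cost-per-new-task heuristic would pick Oren and Wren for 11, but a cheaper cover exists.
Wren alone covers flooring, drywall, roofing — every task.
Total fee: 8.
No cover costs less than 8.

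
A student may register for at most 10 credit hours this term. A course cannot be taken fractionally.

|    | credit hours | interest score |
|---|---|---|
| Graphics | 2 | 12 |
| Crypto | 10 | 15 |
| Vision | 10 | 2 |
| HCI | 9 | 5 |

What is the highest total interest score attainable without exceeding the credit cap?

This is an integer program with binary decision variables.
Allowing fractional choices, the relaxed optimum would be about 24.0, but courses are indivisible.
Crypto: credit hours 10 ≤ 10, interest score 15.
Graphics: credit hours 2 ≤ 10, interest score 12.
Best is Crypto with total interest score 15.

15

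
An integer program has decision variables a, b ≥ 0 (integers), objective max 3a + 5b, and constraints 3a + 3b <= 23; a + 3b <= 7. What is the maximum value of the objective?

21

(a,b)=(7,0): 3·7+3·0=21≤23, 1·7+3·0=7≤7, objective 21.
(a,b)=(6,0): 3·6+3·0=18≤23, 1·6+3·0=6≤7, objective 18.
The best lattice point is (7,0), giving 21.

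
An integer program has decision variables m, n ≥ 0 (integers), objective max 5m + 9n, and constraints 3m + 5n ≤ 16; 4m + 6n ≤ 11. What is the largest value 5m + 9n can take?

14

(m,n)=(1,1) is feasible, giving 14.
(m,n)=(2,0) is feasible, giving 10.
(m,n)=(0,1) is feasible, giving 9.
(m,n)=(1,0) is feasible, giving 5.
No feasible integer point exceeds 14.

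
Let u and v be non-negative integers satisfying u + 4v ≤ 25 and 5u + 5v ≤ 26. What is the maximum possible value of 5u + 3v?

25

Relaxing integrality, the LP optimum is 26.00 at (u,v) = (5.2, 0), which is not an integer point.
(u,v)=(5,0) is feasible, giving 25.
(u,v)=(4,1) is feasible, giving 23.
(u,v)=(4,0) is feasible, giving 20.
Maximum is 25 at (u,v)=(5,0).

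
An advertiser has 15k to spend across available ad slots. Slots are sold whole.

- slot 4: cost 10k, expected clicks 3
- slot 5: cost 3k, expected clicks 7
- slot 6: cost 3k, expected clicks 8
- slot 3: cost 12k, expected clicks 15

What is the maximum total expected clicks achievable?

slot 6 + slot 3: cost 3 + 12 = 15 ≤ 15, expected clicks 8 + 15 = 23.
slot 5 + slot 3: cost 3 + 12 = 15 ≤ 15, expected clicks 7 + 15 = 22.
Best is slot 6 and slot 3 with total expected clicks 23.

23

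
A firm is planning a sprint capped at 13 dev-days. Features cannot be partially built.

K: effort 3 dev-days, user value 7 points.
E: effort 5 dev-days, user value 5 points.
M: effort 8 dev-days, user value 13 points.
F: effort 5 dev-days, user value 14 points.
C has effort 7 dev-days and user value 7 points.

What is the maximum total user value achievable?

27

Treat it as a binary knapsack problem.
K + E + F: effort 3 + 5 + 5 = 13 ≤ 13, user value 7 + 5 + 14 = 26.
K + F: effort 3 + 5 = 8 ≤ 13, user value 7 + 14 = 21.
M + F: effort 8 + 5 = 13 ≤ 13, user value 13 + 14 = 27.
Best is M and F with total user value 27.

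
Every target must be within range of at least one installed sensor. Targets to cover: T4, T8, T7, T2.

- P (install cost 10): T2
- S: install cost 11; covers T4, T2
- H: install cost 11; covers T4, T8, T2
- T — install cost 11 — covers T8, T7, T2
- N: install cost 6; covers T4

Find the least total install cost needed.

The greedy cost-per-new-target heuristic would pick H and T for 22, but a cheaper cover exists.
Choose T and N: together they cover T4, T8, T7, T2 — every target.
Total install cost: 11 + 6 = 17.
No cover costs less than 17.

17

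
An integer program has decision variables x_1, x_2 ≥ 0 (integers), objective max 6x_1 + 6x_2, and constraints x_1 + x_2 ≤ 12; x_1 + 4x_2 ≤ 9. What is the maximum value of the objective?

(x_1,x_2)=(9,0) is feasible, giving 54.
(x_1,x_2)=(8,0) is feasible, giving 48.
The best lattice point is (9,0), giving 54.

54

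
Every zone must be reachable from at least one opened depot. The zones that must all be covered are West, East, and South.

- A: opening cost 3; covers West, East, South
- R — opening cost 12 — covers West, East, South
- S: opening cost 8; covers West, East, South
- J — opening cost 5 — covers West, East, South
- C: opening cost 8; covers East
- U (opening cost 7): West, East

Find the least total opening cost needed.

This is a weighted set-cover instance.
A alone covers West, East, South — every zone.
Total opening cost: 3.
No cover costs less than 3.

3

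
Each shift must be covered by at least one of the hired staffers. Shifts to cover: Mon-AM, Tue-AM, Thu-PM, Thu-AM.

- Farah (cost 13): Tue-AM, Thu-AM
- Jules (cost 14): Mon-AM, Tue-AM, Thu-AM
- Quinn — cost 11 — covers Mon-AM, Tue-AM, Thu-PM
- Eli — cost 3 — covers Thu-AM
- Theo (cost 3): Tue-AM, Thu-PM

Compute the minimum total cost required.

Choose Quinn and Eli: together they cover Mon-AM, Tue-AM, Thu-PM, Thu-AM — every shift.
Total cost: 11 + 3 = 14.

14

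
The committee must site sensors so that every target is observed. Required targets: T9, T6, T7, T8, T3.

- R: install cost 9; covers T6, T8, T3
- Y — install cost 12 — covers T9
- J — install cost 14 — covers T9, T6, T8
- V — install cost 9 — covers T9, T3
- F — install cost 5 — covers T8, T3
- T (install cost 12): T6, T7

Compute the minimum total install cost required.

Choose V, F, and T: together they cover T9, T6, T7, T8, T3 — every target.
Total install cost: 9 + 5 + 12 = 26.
No cover costs less than 26.

26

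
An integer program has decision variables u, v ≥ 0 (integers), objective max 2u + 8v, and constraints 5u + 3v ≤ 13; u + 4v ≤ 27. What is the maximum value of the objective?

(u,v)=(0,4) is feasible, giving 32.
(u,v)=(0,3) is feasible, giving 24.
The best lattice point is (0,4), giving 32.

32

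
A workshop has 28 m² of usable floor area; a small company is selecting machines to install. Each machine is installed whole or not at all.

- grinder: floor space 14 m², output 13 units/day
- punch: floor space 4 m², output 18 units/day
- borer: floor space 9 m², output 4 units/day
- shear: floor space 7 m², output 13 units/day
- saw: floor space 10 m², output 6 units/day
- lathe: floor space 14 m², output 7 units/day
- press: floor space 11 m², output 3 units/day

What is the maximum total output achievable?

Take grinder, punch, and shear: floor space 14 + 4 + 7 = 25 ≤ 28, output 13 + 18 + 13 = 44.
No other feasible combination does better.

44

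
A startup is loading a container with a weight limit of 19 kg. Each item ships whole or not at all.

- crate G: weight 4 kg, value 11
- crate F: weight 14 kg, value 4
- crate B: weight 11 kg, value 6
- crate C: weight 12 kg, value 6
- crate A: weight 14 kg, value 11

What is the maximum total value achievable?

crate G + crate A: weight 4 + 14 = 18 ≤ 19, value 11 + 11 = 22.
crate G + crate C: weight 4 + 12 = 16 ≤ 19, value 11 + 6 = 17.
crate G + crate B: weight 4 + 11 = 15 ≤ 19, value 11 + 6 = 17.
Best is crate G and crate A with total value 22.

22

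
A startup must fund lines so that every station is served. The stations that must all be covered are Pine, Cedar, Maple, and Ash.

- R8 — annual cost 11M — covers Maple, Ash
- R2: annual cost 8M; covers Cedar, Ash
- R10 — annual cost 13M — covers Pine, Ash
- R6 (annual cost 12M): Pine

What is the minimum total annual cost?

31

This is a weighted set-cover instance.
Choose R8, R2, and R6: together they cover Pine, Cedar, Maple, Ash — every station.
Total annual cost: 11 + 8 + 12 = 31.
No cover costs less than 31.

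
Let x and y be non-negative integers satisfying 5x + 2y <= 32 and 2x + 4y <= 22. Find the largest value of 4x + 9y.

49

The continuous relaxation peaks at (0, 5.5) with value 49.50; rounding to a feasible lattice point costs some objective.
(x,y)=(1,5): 5·1+2·5=15≤32, 2·1+4·5=22≤22, objective 49.
(x,y)=(0,5): 5·0+2·5=10≤32, 2·0+4·5=20≤22, objective 45.
(x,y)=(2,4): 5·2+2·4=18≤32, 2·2+4·4=20≤22, objective 44.
No feasible integer point exceeds 49.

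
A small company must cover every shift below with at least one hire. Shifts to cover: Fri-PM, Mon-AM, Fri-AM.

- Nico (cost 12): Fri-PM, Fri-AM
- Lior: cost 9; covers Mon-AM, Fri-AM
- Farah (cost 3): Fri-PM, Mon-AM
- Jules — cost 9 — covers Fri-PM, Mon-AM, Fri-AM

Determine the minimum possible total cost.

This is an integer covering problem.
The greedy cost-per-new-shift heuristic would pick Farah and Lior for 12, but a cheaper cover exists.
Jules alone covers Fri-PM, Mon-AM, Fri-AM — every shift.
Total cost: 9.
No cover costs less than 9.

9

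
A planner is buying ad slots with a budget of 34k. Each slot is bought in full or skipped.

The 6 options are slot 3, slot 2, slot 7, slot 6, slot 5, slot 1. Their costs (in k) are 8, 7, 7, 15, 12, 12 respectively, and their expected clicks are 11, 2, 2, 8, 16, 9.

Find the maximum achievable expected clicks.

Allowing fractional choices, the relaxed optimum would be about 37.1, but ad slots are indivisible.
slot 3 + slot 5 + slot 1: cost 8 + 12 + 12 = 32 ≤ 34, expected clicks 11 + 16 + 9 = 36.
slot 3 + slot 2 + slot 7 + slot 5: cost 8 + 7 + 7 + 12 = 34 ≤ 34, expected clicks 11 + 2 + 2 + 16 = 31.
slot 3 + slot 2 + slot 5: cost 8 + 7 + 12 = 27 ≤ 34, expected clicks 11 + 2 + 16 = 29.
Best is slot 3, slot 5, and slot 1 with total expected clicks 36.

36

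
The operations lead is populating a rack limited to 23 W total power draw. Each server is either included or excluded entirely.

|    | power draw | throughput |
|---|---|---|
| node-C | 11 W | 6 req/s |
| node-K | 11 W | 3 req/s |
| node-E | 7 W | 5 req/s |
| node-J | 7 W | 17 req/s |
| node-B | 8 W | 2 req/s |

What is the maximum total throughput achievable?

Treat it as a binary knapsack problem.
Take node-E, node-J, and node-B: power draw 7 + 7 + 8 = 22 ≤ 23, throughput 5 + 17 + 2 = 24.
No other feasible combination does better.

24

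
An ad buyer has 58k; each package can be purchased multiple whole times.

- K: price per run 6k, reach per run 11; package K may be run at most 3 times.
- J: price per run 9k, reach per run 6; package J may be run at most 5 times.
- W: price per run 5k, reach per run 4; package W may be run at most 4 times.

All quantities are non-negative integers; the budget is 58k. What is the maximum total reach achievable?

61

This is a bounded integer knapsack.
3×K, 2×J, and 4×W: price 56 ≤ 58, reach 3·11 + 2·6 + 4·4 = 61.
3×K, 3×J, and 2×W: price 55 ≤ 58, reach 3·11 + 3·6 + 2·4 = 59.
Best is 61.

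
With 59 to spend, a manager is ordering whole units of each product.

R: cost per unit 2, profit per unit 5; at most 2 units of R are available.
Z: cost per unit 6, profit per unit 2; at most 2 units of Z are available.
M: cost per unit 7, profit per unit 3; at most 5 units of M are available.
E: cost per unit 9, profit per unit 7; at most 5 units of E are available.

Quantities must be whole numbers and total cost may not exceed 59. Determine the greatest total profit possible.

48

2×R, 1×Z, and 5×E: cost 55 ≤ 59, profit 2·5 + 1·2 + 5·7 = 47.
2×R, 1×M, and 5×E: cost 56 ≤ 59, profit 2·5 + 1·3 + 5·7 = 48.
Best is 48.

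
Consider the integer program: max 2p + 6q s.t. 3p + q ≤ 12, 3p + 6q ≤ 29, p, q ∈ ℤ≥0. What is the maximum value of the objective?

26

The continuous relaxation peaks at (0, 4.83) with value 29.00; rounding to a feasible lattice point costs some objective.
(p,q)=(1,4): 3·1+1·4=7≤12, 3·1+6·4=27≤29, objective 26.
(p,q)=(0,4): 3·0+1·4=4≤12, 3·0+6·4=24≤29, objective 24.
(p,q)=(2,3): 3·2+1·3=9≤12, 3·2+6·3=24≤29, objective 22.
No feasible integer point exceeds 26.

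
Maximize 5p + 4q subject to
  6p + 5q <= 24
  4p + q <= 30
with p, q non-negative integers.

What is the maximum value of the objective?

(p,q)=(4,0) is feasible, giving 20.
(p,q)=(3,1) is feasible, giving 19.
(p,q)=(3,0) is feasible, giving 15.
Maximum is 20 at (p,q)=(4,0).

20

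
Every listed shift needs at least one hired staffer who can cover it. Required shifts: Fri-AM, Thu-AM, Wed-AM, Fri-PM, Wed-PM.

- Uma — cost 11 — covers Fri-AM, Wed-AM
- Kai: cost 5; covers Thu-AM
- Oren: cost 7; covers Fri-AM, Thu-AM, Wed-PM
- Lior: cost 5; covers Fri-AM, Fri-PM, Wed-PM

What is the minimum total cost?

21

Choose Uma, Kai, and Lior: together they cover Fri-AM, Thu-AM, Wed-AM, Fri-PM, Wed-PM — every shift.
Total cost: 11 + 5 + 5 = 21.
No cover costs less than 21.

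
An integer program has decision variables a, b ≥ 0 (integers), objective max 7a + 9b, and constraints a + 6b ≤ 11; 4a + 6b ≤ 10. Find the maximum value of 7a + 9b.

16

The continuous relaxation peaks at (2.5, 0) with value 17.50; rounding to a feasible lattice point costs some objective.
(a,b)=(1,1): 1·1+6·1=7≤11, 4·1+6·1=10≤10, objective 16.
(a,b)=(2,0): 1·2+6·0=2≤11, 4·2+6·0=8≤10, objective 14.
No feasible integer point exceeds 16.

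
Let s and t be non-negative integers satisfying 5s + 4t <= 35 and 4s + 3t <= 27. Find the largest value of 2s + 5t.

40

(s,t)=(0,8): 5·0+4·8=32≤35, 4·0+3·8=24≤27, objective 40.
(s,t)=(1,7): 5·1+4·7=33≤35, 4·1+3·7=25≤27, objective 37.
Maximum is 40 at (s,t)=(0,8).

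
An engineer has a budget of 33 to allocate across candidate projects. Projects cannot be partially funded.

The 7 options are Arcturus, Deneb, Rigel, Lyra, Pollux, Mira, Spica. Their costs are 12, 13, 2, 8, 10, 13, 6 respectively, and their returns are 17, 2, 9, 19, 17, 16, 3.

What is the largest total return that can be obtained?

62

Arcturus + Lyra + Pollux: cost 12 + 8 + 10 = 30 ≤ 33, return 17 + 19 + 17 = 53.
Arcturus + Rigel + Lyra + Pollux: cost 12 + 2 + 8 + 10 = 32 ≤ 33, return 17 + 9 + 19 + 17 = 62.
Rigel + Lyra + Pollux + Mira: cost 2 + 8 + 10 + 13 = 33 ≤ 33, return 9 + 19 + 17 + 16 = 61.
Best is Arcturus, Rigel, Lyra, and Pollux with total return 62.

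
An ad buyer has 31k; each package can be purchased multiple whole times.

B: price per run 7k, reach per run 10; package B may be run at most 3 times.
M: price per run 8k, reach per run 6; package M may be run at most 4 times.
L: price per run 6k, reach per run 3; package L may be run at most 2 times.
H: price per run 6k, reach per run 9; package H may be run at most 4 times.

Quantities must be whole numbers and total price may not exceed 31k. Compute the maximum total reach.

This is a bounded integer knapsack.
H has the best ratio (9/6); taking only H gives at most 4×9 = 36 (stopped by the supply cap of 4).
Mixing does better — 1×B and 4×H: price 31 ≤ 31, reach 1·10 + 4·9 = 46.

46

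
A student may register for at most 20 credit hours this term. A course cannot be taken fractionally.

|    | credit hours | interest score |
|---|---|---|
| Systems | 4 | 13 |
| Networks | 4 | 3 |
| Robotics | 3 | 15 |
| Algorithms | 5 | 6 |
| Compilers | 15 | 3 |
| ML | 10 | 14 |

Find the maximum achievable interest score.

Take Systems, Robotics, and ML: credit hours 4 + 3 + 10 = 17 ≤ 20, interest score 13 + 15 + 14 = 42.
No other feasible combination does better.

42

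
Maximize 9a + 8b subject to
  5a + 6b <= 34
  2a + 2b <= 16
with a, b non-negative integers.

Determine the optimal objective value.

54

(a,b)=(6,0): 5·6+6·0=30≤34, 2·6+2·0=12≤16, objective 54.
(a,b)=(5,1): 5·5+6·1=31≤34, 2·5+2·1=12≤16, objective 53.
(a,b)=(5,0): 5·5+6·0=25≤34, 2·5+2·0=10≤16, objective 45.
No feasible integer point exceeds 54.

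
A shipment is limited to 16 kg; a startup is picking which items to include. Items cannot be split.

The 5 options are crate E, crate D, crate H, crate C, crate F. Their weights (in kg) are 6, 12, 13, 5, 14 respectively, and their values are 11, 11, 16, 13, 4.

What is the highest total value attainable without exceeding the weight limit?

Take crate E and crate C: weight 6 + 5 = 11 ≤ 16, value 11 + 13 = 24.
No other feasible combination does better.

24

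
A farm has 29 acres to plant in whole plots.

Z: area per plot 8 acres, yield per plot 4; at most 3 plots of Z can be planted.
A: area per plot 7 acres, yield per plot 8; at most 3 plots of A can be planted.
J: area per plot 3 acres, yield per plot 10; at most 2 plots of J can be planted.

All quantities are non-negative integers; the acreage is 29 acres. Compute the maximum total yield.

This is a bounded integer knapsack.
J has the best ratio (10/3); taking only J gives at most 2×10 = 20 (stopped by the supply cap of 2).
Mixing does better — 3×A and 2×J: area 27 ≤ 29, yield 3·8 + 2·10 = 44.

44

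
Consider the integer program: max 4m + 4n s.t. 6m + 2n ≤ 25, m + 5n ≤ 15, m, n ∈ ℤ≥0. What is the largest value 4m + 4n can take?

20

Relaxing integrality, the LP optimum is 22.86 at (m,n) = (3.39, 2.32), which is not an integer point.
(m,n)=(3,2): 6·3+2·2=22≤25, 1·3+5·2=13≤15, objective 20.
(m,n)=(3,1): 6·3+2·1=20≤25, 1·3+5·1=8≤15, objective 16.
(m,n)=(2,2): 6·2+2·2=16≤25, 1·2+5·2=12≤15, objective 16.
(m,n)=(2,1): 6·2+2·1=14≤25, 1·2+5·1=7≤15, objective 12.
The best lattice point is (3,2), giving 20.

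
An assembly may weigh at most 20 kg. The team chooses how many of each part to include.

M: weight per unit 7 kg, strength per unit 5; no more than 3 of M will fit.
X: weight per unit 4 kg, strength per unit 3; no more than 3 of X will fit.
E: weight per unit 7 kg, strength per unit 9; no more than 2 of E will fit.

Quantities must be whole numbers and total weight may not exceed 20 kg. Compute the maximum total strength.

Take 1×X and 2×E: weight 18 ≤ 20, strength 1·3 + 2·9 = 21.
E has the best ratio (9/7) and is taken to its limit of 2; remaining capacity is filled optimally with the others.

21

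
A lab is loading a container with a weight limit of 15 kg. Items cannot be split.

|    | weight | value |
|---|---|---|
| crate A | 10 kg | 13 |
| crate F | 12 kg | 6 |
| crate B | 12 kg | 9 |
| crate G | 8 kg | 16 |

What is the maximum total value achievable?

16

This is a 0-1 knapsack instance.
Allowing fractional choices, the relaxed optimum would be about 25.1, but items are indivisible.
crate B: weight 12 ≤ 15, value 9.
crate A: weight 10 ≤ 15, value 13.
crate G: weight 8 ≤ 15, value 16.
Best is crate G with total value 16.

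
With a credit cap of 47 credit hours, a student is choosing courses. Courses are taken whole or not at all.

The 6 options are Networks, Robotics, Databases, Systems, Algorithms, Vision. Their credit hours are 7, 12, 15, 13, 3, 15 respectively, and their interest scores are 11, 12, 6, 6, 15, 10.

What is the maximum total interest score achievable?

48

Allowing fractional choices, the relaxed optimum would be about 52.6, but courses are indivisible.
Networks + Robotics + Databases + Algorithms: credit hours 7 + 12 + 15 + 3 = 37 ≤ 47, interest score 11 + 12 + 6 + 15 = 44.
Networks + Robotics + Systems + Algorithms: credit hours 7 + 12 + 13 + 3 = 35 ≤ 47, interest score 11 + 12 + 6 + 15 = 44.
Networks + Robotics + Algorithms + Vision: credit hours 7 + 12 + 3 + 15 = 37 ≤ 47, interest score 11 + 12 + 15 + 10 = 48.
Best is Networks, Robotics, Algorithms, and Vision with total interest score 48.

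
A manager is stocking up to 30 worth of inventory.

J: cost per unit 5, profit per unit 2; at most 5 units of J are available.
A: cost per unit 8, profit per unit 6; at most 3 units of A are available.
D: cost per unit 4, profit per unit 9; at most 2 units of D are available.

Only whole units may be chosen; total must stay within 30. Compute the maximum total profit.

D has the best ratio (9/4); taking only D gives at most 2×9 = 18 (stopped by the supply cap of 2).
Mixing does better — 1×J, 2×A, and 2×D: cost 29 ≤ 30, profit 1·2 + 2·6 + 2·9 = 32.

32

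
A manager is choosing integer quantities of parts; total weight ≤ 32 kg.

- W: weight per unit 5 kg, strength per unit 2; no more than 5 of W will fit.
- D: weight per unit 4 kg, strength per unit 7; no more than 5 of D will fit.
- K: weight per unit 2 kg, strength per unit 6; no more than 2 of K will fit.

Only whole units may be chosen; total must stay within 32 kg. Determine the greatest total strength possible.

49

Take 1×W, 5×D, and 2×K: weight 29 ≤ 32, strength 1·2 + 5·7 + 2·6 = 49.
K has the best ratio (6/2) and is taken to its limit of 2; remaining capacity is filled optimally with the others.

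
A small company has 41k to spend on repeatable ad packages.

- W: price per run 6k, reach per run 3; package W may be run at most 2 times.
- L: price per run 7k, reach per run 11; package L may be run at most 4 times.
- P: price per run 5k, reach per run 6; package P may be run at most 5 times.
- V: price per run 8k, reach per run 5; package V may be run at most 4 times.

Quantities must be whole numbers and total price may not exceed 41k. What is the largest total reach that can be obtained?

L has the best ratio (11/7); taking only L gives at most 4×11 = 44 (stopped by the supply cap of 4).
Mixing does better — 3×L and 4×P: price 41 ≤ 41, reach 3·11 + 4·6 = 57.

57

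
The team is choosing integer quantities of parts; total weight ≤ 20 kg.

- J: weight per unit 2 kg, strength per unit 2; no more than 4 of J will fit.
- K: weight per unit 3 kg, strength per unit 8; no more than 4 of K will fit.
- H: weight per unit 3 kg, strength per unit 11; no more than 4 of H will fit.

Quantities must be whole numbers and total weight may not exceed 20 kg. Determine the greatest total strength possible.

62

2×K and 4×H: weight 18 ≤ 20, strength 2·8 + 4·11 = 60.
1×J, 2×K, and 4×H: weight 20 ≤ 20, strength 1·2 + 2·8 + 4·11 = 62.
Best is 62.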